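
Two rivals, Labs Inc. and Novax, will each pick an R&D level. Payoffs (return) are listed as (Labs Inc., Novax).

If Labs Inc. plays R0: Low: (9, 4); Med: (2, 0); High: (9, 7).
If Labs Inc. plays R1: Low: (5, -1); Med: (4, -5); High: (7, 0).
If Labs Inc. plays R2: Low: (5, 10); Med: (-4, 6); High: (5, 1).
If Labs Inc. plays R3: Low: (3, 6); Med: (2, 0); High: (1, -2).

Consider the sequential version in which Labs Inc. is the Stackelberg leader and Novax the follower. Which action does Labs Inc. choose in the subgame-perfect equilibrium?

R0

Novax best-responds to each possible Labs Inc. move:
- R0: Novax compares 4, 0, 7 and picks High; Labs Inc. would get 9.
- R1: Novax compares -1, -5, 0 and picks High; Labs Inc. would get 7.
- R2: Novax compares 10, 6, 1 and picks Low; Labs Inc. would get 5.
- R3: Novax compares 6, 0, -2 and picks Low; Labs Inc. would get 3.
Among 9, 7, 5, 3, the best is 9 at R0. Subgame-perfect outcome: (R0, High) with payoffs (9, 7).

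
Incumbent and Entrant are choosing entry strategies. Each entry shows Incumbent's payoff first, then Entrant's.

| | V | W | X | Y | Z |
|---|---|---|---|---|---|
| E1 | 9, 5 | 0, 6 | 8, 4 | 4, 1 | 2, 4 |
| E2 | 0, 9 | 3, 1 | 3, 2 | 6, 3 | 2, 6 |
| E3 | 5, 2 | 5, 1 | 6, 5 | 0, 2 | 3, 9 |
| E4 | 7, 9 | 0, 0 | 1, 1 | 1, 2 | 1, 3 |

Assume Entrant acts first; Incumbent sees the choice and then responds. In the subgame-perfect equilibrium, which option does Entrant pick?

Solve by backward induction (Entrant leads).
- V: Incumbent compares 9, 0, 5, 7 and picks E1; Entrant would get 5.
- W: Incumbent compares 0, 3, 5, 0 and picks E3; Entrant would get 1.
- X: Incumbent compares 8, 3, 6, 1 and picks E1; Entrant would get 4.
- Y: Incumbent compares 4, 6, 0, 1 and picks E2; Entrant would get 3.
- Z: Incumbent compares 2, 2, 3, 1 and picks E3; Entrant would get 9.
Among 5, 1, 4, 3, 9, the best is 9 at Z. Subgame-perfect outcome: (E3, Z) with payoffs (3, 9).

Z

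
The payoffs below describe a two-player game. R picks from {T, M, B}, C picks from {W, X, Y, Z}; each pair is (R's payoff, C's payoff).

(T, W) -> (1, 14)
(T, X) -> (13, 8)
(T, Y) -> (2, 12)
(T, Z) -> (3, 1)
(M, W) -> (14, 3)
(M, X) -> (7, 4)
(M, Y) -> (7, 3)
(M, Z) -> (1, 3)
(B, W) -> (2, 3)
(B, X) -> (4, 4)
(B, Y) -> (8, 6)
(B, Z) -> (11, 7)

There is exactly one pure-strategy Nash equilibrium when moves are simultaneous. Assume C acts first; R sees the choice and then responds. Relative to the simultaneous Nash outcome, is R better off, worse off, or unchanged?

R best-responds to each possible C move:
- W: BR = M, leader payoff 3.
- X: BR = T, leader payoff 8.
- Y: BR = B, leader payoff 6.
- Z: BR = B, leader payoff 7.
C's induced payoffs are 3, 8, 6, 7, so C commits to X. Subgame-perfect outcome: (T, X) with payoffs (13, 8).
For the simultaneous game, intersect best replies.
R's best replies: W→M; X→T; Y→B; Z→B.
C's best replies: T→W; M→X; B→Z.
The unique mutual best reply is (B, Z), giving (11, 7).
R earns 13 sequentially versus 11 at the Nash outcome: better off.

better off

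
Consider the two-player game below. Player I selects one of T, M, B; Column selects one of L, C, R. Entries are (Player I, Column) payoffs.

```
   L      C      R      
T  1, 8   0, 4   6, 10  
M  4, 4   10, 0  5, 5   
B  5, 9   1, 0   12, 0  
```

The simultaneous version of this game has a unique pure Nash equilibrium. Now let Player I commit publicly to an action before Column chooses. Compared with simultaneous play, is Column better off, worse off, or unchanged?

Column best-responds to each possible Player I move:
- T → Column plays R (best of 8, 4, 10); Player I gets 6.
- M → Column plays R (best of 4, 0, 5); Player I gets 5.
- B → Column plays L (best of 9, 0, 0); Player I gets 5.
Maximizing over 6, 5, 5, Player I chooses T. Subgame-perfect outcome: (T, R) with payoffs (6, 10).
Now find the simultaneous Nash equilibrium.
Player I's best replies: L→B; C→M; R→B.
Column's best replies: T→R; M→R; B→L.
The unique mutual best reply is (B, L), giving (5, 9).
Column earns 10 sequentially versus 9 at the Nash outcome: better off.

better off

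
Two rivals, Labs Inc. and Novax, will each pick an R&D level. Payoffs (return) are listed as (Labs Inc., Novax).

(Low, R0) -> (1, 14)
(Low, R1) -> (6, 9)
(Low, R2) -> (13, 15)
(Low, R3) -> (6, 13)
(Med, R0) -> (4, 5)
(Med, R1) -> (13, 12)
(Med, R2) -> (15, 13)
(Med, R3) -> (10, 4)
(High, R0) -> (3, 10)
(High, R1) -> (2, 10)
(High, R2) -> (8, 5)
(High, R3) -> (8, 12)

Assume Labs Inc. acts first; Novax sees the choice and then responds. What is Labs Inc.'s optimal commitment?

Med

Backward induction with Labs Inc. moving first.
- Low: BR = R2, leader payoff 13.
- Med: BR = R2, leader payoff 15.
- High: BR = R3, leader payoff 8.
Among 13, 15, 8, the best is 15 at Med. Subgame-perfect outcome: (Med, R2) with payoffs (15, 13).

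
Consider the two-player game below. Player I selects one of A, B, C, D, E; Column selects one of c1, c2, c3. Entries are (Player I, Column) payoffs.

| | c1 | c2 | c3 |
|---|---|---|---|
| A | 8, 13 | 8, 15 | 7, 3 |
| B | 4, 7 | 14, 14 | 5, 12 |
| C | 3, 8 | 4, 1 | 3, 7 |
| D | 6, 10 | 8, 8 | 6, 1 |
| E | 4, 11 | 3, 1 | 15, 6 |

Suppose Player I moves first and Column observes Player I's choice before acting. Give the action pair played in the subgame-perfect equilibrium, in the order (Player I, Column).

Solve by backward induction (Player I leads).
- A: Column compares 13, 15, 3 and picks c2; Player I would get 8.
- B: Column compares 7, 14, 12 and picks c2; Player I would get 14.
- C: Column compares 8, 1, 7 and picks c1; Player I would get 3.
- D: Column compares 10, 8, 1 and picks c1; Player I would get 6.
- E: Column compares 11, 1, 6 and picks c1; Player I would get 4.
Player I's induced payoffs are 8, 14, 3, 6, 4, so Player I commits to B. Subgame-perfect outcome: (B, c2) with payoffs (14, 14).

(B, c2)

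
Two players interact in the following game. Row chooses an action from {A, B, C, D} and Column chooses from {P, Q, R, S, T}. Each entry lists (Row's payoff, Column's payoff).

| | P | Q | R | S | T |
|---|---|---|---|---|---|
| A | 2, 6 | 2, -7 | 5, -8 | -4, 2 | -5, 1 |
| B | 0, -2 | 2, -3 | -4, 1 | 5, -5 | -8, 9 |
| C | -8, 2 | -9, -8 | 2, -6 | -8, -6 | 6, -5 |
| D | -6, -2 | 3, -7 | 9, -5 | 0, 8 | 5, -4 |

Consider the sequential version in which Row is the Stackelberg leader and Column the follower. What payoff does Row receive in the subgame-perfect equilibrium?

2

Work backward from Column's decision.
- A: Column compares 6, -7, -8, 2, 1 and picks P; Row would get 2.
- B: Column compares -2, -3, 1, -5, 9 and picks T; Row would get -8.
- C: Column compares 2, -8, -6, -6, -5 and picks P; Row would get -8.
- D: Column compares -2, -7, -5, 8, -4 and picks S; Row would get 0.
Among 2, -8, -8, 0, the best is 2 at A. Subgame-perfect outcome: (A, P) with payoffs (2, 6).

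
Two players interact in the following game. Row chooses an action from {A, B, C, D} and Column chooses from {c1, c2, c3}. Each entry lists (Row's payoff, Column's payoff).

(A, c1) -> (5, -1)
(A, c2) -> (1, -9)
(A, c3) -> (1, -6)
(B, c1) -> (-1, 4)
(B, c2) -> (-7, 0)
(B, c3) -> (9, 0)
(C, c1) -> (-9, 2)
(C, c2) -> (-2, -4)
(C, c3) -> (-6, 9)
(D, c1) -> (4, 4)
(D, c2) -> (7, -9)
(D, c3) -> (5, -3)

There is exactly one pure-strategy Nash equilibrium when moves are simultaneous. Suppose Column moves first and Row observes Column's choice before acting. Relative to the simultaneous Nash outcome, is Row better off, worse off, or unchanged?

Row best-responds to each possible Column move:
- c1: BR = A, leader payoff -1.
- c2: BR = D, leader payoff -9.
- c3: BR = B, leader payoff 0.
Among -1, -9, 0, the best is 0 at c3. Subgame-perfect outcome: (B, c3) with payoffs (9, 0).
Now find the simultaneous Nash equilibrium.
Row's best replies: c1→A; c2→D; c3→B.
Column's best replies: A→c1; B→c1; C→c3; D→c1.
Only (A, c1) has each player best-responding; Nash payoffs (5, -1).
Row earns 9 sequentially versus 5 at the Nash outcome: better off.

better off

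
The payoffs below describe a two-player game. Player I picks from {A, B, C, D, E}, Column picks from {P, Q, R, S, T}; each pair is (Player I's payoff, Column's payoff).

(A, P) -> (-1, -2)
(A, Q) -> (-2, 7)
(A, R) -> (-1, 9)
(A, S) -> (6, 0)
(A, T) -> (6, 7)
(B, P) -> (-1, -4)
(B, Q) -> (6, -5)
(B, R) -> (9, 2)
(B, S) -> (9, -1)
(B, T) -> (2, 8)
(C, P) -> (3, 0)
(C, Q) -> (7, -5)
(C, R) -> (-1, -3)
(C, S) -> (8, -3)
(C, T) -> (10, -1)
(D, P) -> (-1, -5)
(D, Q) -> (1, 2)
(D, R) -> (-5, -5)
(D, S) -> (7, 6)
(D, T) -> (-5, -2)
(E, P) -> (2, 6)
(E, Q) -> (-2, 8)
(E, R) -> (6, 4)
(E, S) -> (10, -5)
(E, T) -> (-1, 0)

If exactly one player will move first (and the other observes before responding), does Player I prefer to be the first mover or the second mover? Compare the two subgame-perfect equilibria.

second

If Player I leads: Column's best replies are A→R, B→T, C→P, D→S, E→Q; Player I's induced payoffs -1, 2, 3, 7, -2; outcome (D, S), payoffs (7, 6).
If Column leads: Player I's best replies are P→C, Q→C, R→B, S→E, T→C; Column's induced payoffs 0, -5, 2, -5, -1; outcome (B, R), payoffs (9, 2).
Player I gets 7 moving first and 9 moving second, so Player I prefers to move second.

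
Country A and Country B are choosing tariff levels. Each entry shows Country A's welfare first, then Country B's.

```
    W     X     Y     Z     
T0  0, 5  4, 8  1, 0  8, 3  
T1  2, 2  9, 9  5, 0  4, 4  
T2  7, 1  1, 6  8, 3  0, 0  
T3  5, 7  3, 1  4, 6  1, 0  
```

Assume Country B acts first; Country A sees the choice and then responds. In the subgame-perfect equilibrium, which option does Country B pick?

Backward induction with Country B moving first.
- W: BR = T2, leader payoff 1.
- X: BR = T1, leader payoff 9.
- Y: BR = T2, leader payoff 3.
- Z: BR = T0, leader payoff 3.
Country B's induced payoffs are 1, 9, 3, 3, so Country B commits to X. Subgame-perfect outcome: (T1, X) with payoffs (9, 9).

X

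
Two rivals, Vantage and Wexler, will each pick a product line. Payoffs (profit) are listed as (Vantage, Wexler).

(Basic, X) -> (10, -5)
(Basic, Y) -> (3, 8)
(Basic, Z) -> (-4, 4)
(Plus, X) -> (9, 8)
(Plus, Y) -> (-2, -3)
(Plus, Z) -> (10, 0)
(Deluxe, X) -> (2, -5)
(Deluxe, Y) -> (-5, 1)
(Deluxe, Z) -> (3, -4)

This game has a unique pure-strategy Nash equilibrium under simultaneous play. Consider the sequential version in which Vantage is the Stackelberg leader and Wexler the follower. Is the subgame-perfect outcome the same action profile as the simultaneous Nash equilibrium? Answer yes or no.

no

Wexler best-responds to each possible Vantage move:
- Basic: Wexler compares -5, 8, 4 and picks Y; Vantage would get 3.
- Plus: Wexler compares 8, -3, 0 and picks X; Vantage would get 9.
- Deluxe: Wexler compares -5, 1, -4 and picks Y; Vantage would get -5.
Vantage's induced payoffs are 3, 9, -5, so Vantage commits to Plus. Subgame-perfect outcome: (Plus, X) with payoffs (9, 8).
For the simultaneous game, intersect best replies.
Vantage's best replies: X→Basic; Y→Basic; Z→Plus.
Wexler's best replies: Basic→Y; Plus→X; Deluxe→Y.
Only (Basic, Y) has each player best-responding; Nash payoffs (3, 8).
Sequential outcome (Plus, X) differs from the Nash profile (Basic, Y).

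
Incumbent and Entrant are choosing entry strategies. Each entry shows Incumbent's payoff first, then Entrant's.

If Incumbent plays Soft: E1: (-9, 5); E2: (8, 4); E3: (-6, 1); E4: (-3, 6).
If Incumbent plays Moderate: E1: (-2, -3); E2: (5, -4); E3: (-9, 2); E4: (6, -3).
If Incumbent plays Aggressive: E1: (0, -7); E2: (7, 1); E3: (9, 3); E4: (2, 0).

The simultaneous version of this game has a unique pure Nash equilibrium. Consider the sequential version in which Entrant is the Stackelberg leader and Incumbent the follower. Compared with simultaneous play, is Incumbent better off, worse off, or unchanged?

worse off

Solve by backward induction (Entrant leads).
- E1: BR = Aggressive, leader payoff -7.
- E2: BR = Soft, leader payoff 4.
- E3: BR = Aggressive, leader payoff 3.
- E4: BR = Moderate, leader payoff -3.
Among -7, 4, 3, -3, the best is 4 at E2. Subgame-perfect outcome: (Soft, E2) with payoffs (8, 4).
For the simultaneous game, intersect best replies.
Incumbent's best replies: E1→Aggressive; E2→Soft; E3→Aggressive; E4→Moderate.
Entrant's best replies: Soft→E4; Moderate→E3; Aggressive→E3.
Only (Aggressive, E3) has each player best-responding; Nash payoffs (9, 3).
Incumbent earns 8 sequentially versus 9 at the Nash outcome: worse off.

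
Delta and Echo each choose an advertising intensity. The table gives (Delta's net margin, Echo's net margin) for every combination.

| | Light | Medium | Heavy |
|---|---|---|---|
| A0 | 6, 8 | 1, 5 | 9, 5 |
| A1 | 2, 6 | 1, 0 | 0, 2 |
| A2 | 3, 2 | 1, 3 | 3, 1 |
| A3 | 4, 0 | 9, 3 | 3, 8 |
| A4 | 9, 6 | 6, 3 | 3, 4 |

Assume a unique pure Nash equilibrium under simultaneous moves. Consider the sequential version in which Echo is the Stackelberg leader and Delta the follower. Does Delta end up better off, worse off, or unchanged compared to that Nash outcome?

Work backward from Delta's decision.
- Light → Delta plays A4 (best of 6, 2, 3, 4, 9); Echo gets 6.
- Medium → Delta plays A3 (best of 1, 1, 1, 9, 6); Echo gets 3.
- Heavy → Delta plays A0 (best of 9, 0, 3, 3, 3); Echo gets 5.
Among 6, 3, 5, the best is 6 at Light. Subgame-perfect outcome: (A4, Light) with payoffs (9, 6).
For the simultaneous game, intersect best replies.
Delta's best replies: Light→A4; Medium→A3; Heavy→A0.
Echo's best replies: A0→Light; A1→Light; A2→Medium; A3→Heavy; A4→Light.
The unique mutual best reply is (A4, Light), giving (9, 6).
Delta earns 9 sequentially versus 9 at the Nash outcome: unchanged.

unchanged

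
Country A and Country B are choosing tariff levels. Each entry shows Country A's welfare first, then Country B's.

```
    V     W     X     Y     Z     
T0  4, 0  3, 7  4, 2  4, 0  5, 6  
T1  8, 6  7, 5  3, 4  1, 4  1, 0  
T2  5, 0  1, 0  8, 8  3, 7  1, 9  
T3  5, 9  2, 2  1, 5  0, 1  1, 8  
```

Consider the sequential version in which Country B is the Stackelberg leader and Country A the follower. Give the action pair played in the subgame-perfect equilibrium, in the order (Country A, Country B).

(T2, X)

Work backward from Country A's decision.
- V: Country A compares 4, 8, 5, 5 and picks T1; Country B would get 6.
- W: Country A compares 3, 7, 1, 2 and picks T1; Country B would get 5.
- X: Country A compares 4, 3, 8, 1 and picks T2; Country B would get 8.
- Y: Country A compares 4, 1, 3, 0 and picks T0; Country B would get 0.
- Z: Country A compares 5, 1, 1, 1 and picks T0; Country B would get 6.
Maximizing over 6, 5, 8, 0, 6, Country B chooses X. Subgame-perfect outcome: (T2, X) with payoffs (8, 8).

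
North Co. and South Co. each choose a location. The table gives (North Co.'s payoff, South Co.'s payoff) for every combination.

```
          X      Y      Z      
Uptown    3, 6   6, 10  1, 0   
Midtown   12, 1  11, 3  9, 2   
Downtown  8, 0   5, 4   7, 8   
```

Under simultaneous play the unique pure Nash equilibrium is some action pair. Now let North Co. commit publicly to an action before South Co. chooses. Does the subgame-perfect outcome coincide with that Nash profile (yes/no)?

Solve by backward induction (North Co. leads).
- Uptown → South Co. plays Y (best of 6, 10, 0); North Co. gets 6.
- Midtown → South Co. plays Y (best of 1, 3, 2); North Co. gets 11.
- Downtown → South Co. plays Z (best of 0, 4, 8); North Co. gets 7.
Maximizing over 6, 11, 7, North Co. chooses Midtown. Subgame-perfect outcome: (Midtown, Y) with payoffs (11, 3).
Now find the simultaneous Nash equilibrium.
North Co.'s best replies: X→Midtown; Y→Midtown; Z→Midtown.
South Co.'s best replies: Uptown→Y; Midtown→Y; Downtown→Z.
Only (Midtown, Y) has each player best-responding; Nash payoffs (11, 3).
Sequential outcome (Midtown, Y) coincides with the Nash profile (Midtown, Y).

yes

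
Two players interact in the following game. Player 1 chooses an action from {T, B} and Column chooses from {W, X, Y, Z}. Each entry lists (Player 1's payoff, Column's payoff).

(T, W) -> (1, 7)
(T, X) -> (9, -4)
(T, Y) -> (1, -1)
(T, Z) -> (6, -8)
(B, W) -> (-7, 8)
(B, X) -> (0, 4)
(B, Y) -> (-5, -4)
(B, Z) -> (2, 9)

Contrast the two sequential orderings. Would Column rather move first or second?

If Player 1 leads: Column's best replies are T→W, B→Z; Player 1's induced payoffs 1, 2; outcome (B, Z), payoffs (2, 9).
If Column leads: Player 1's best replies are W→T, X→T, Y→T, Z→T; Column's induced payoffs 7, -4, -1, -8; outcome (T, W), payoffs (1, 7).
Column gets 7 moving first and 9 moving second, so Column prefers to move second.

second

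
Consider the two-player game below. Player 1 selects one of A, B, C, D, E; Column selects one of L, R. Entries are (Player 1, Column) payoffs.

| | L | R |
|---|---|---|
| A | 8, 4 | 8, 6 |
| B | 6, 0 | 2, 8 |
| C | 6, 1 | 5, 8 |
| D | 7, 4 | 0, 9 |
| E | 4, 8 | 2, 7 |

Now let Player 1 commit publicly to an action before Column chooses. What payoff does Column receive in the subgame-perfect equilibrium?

6

Column best-responds to each possible Player 1 move:
- A: BR = R, leader payoff 8.
- B: BR = R, leader payoff 2.
- C: BR = R, leader payoff 5.
- D: BR = R, leader payoff 0.
- E: BR = L, leader payoff 4.
Among 8, 2, 5, 0, 4, the best is 8 at A. Subgame-perfect outcome: (A, R) with payoffs (8, 6).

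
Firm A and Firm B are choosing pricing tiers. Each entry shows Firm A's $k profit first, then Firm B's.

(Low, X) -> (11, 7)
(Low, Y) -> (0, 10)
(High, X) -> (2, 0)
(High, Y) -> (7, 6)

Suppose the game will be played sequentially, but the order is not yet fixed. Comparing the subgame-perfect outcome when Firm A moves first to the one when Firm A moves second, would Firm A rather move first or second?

If Firm A leads: Firm B's best replies are Low→Y, High→Y; Firm A's induced payoffs 0, 7; outcome (High, Y), payoffs (7, 6).
If Firm B leads: Firm A's best replies are X→Low, Y→High; Firm B's induced payoffs 7, 6; outcome (Low, X), payoffs (11, 7).
Firm A gets 7 moving first and 11 moving second, so Firm A prefers to move second.

second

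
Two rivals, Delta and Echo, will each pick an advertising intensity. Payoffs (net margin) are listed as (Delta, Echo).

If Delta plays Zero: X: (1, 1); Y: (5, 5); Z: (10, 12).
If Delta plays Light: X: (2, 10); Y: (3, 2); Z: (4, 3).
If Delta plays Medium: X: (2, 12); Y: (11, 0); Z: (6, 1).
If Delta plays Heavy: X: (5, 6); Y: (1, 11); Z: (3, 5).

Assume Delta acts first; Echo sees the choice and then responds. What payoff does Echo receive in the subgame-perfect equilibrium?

Backward induction with Delta moving first.
- Zero: BR = Z, leader payoff 10.
- Light: BR = X, leader payoff 2.
- Medium: BR = X, leader payoff 2.
- Heavy: BR = Y, leader payoff 1.
Among 10, 2, 2, 1, the best is 10 at Zero. Subgame-perfect outcome: (Zero, Z) with payoffs (10, 12).

12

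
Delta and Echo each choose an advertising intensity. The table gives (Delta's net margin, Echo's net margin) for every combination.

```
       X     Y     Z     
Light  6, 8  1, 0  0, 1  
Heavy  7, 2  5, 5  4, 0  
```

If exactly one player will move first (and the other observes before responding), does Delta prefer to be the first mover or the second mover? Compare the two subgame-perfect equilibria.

If Delta leads: Echo's best replies are Light→X, Heavy→Y; Delta's induced payoffs 6, 5; outcome (Light, X), payoffs (6, 8).
If Echo leads: Delta's best replies are X→Heavy, Y→Heavy, Z→Heavy; Echo's induced payoffs 2, 5, 0; outcome (Heavy, Y), payoffs (5, 5).
Delta gets 6 moving first and 5 moving second, so Delta prefers to move first.

first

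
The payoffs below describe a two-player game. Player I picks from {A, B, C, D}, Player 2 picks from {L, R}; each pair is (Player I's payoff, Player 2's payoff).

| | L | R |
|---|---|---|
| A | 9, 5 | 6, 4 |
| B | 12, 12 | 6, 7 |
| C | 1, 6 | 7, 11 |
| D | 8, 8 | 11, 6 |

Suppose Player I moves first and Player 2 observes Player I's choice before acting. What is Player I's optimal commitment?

B

Solve by backward induction (Player I leads).
- A → Player 2 plays L (best of 5, 4); Player I gets 9.
- B → Player 2 plays L (best of 12, 7); Player I gets 12.
- C → Player 2 plays R (best of 6, 11); Player I gets 7.
- D → Player 2 plays L (best of 8, 6); Player I gets 8.
Among 9, 12, 7, 8, the best is 12 at B. Subgame-perfect outcome: (B, L) with payoffs (12, 12).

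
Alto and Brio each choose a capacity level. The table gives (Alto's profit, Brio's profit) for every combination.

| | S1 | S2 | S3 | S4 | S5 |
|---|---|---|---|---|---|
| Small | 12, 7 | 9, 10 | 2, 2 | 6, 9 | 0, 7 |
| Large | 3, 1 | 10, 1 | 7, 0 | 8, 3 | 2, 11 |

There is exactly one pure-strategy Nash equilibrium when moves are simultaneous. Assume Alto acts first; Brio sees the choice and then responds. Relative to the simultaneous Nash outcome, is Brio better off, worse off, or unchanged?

worse off

Brio best-responds to each possible Alto move:
- Small: BR = S2, leader payoff 9.
- Large: BR = S5, leader payoff 2.
Among 9, 2, the best is 9 at Small. Subgame-perfect outcome: (Small, S2) with payoffs (9, 10).
Under simultaneous play:
Alto's best replies: S1→Small; S2→Large; S3→Large; S4→Large; S5→Large.
Brio's best replies: Small→S2; Large→S5.
The unique mutual best reply is (Large, S5), giving (2, 11).
Brio earns 10 sequentially versus 11 at the Nash outcome: worse off.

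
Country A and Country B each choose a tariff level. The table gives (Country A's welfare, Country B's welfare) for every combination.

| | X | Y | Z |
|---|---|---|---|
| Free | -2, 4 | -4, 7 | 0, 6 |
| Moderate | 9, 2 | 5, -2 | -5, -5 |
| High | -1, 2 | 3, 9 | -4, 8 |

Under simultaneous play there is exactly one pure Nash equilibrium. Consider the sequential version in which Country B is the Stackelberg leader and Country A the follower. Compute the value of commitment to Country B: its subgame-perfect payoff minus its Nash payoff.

Work backward from Country A's decision.
- X: BR = Moderate, leader payoff 2.
- Y: BR = Moderate, leader payoff -2.
- Z: BR = Free, leader payoff 6.
Among 2, -2, 6, the best is 6 at Z. Subgame-perfect outcome: (Free, Z) with payoffs (0, 6).
Under simultaneous play:
Country A's best replies: X→Moderate; Y→Moderate; Z→Free.
Country B's best replies: Free→Y; Moderate→X; High→Y.
Only (Moderate, X) has each player best-responding; Nash payoffs (9, 2).
Country B's commitment gain: 6 − 2 = 4.

4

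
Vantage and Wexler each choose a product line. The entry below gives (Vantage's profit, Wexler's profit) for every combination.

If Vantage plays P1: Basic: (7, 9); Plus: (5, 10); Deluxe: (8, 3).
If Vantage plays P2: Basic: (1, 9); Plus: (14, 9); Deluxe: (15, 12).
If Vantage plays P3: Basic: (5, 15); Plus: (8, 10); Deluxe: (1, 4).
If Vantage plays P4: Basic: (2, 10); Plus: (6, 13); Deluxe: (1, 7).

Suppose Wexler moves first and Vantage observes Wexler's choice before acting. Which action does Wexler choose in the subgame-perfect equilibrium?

Deluxe

Backward induction with Wexler moving first.
- Basic: BR = P1, leader payoff 9.
- Plus: BR = P2, leader payoff 9.
- Deluxe: BR = P2, leader payoff 12.
Wexler's induced payoffs are 9, 9, 12, so Wexler commits to Deluxe. Subgame-perfect outcome: (P2, Deluxe) with payoffs (15, 12).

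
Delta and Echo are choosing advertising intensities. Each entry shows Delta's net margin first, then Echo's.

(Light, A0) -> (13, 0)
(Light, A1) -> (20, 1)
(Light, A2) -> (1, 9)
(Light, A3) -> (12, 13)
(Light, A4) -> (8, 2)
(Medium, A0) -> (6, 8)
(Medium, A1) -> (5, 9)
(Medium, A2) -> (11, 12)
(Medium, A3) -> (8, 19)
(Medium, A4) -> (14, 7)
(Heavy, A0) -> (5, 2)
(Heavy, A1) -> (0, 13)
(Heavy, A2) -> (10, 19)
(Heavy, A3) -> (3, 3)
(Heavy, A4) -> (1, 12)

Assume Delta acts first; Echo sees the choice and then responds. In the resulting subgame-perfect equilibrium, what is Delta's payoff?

12

Backward induction with Delta moving first.
- Light: Echo compares 0, 1, 9, 13, 2 and picks A3; Delta would get 12.
- Medium: Echo compares 8, 9, 12, 19, 7 and picks A3; Delta would get 8.
- Heavy: Echo compares 2, 13, 19, 3, 12 and picks A2; Delta would get 10.
Maximizing over 12, 8, 10, Delta chooses Light. Subgame-perfect outcome: (Light, A3) with payoffs (12, 13).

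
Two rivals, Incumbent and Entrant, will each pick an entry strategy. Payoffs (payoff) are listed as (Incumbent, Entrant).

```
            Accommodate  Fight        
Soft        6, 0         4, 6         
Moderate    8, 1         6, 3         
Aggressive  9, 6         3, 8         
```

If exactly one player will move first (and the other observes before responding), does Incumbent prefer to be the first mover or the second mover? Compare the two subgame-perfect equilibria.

If Incumbent leads: Entrant's best replies are Soft→Fight, Moderate→Fight, Aggressive→Fight; Incumbent's induced payoffs 4, 6, 3; outcome (Moderate, Fight), payoffs (6, 3).
If Entrant leads: Incumbent's best replies are Accommodate→Aggressive, Fight→Moderate; Entrant's induced payoffs 6, 3; outcome (Aggressive, Accommodate), payoffs (9, 6).
Incumbent gets 6 moving first and 9 moving second, so Incumbent prefers to move second.

second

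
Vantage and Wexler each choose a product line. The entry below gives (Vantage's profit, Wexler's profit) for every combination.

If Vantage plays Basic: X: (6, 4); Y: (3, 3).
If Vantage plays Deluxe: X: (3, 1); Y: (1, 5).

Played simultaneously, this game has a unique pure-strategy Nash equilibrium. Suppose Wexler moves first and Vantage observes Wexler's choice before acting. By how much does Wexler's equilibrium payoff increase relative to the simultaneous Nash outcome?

Backward induction with Wexler moving first.
- X: Vantage compares 6, 3 and picks Basic; Wexler would get 4.
- Y: Vantage compares 3, 1 and picks Basic; Wexler would get 3.
Wexler's induced payoffs are 4, 3, so Wexler commits to X. Subgame-perfect outcome: (Basic, X) with payoffs (6, 4).
For the simultaneous game, intersect best replies.
Vantage's best replies: X→Basic; Y→Basic.
Wexler's best replies: Basic→X; Deluxe→Y.
Only (Basic, X) has each player best-responding; Nash payoffs (6, 4).
Wexler's commitment gain: 4 − 4 = 0.

0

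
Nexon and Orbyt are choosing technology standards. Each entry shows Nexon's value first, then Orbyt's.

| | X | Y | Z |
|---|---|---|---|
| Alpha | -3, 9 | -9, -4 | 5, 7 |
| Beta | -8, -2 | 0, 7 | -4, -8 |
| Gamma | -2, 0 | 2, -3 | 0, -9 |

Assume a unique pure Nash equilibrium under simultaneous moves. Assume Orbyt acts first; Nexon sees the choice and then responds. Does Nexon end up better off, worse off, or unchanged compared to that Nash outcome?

Backward induction with Orbyt moving first.
- X → Nexon plays Gamma (best of -3, -8, -2); Orbyt gets 0.
- Y → Nexon plays Gamma (best of -9, 0, 2); Orbyt gets -3.
- Z → Nexon plays Alpha (best of 5, -4, 0); Orbyt gets 7.
Orbyt's induced payoffs are 0, -3, 7, so Orbyt commits to Z. Subgame-perfect outcome: (Alpha, Z) with payoffs (5, 7).
Now find the simultaneous Nash equilibrium.
Nexon's best replies: X→Gamma; Y→Gamma; Z→Alpha.
Orbyt's best replies: Alpha→X; Beta→Y; Gamma→X.
The unique mutual best reply is (Gamma, X), giving (-2, 0).
Nexon earns 5 sequentially versus -2 at the Nash outcome: better off.

better off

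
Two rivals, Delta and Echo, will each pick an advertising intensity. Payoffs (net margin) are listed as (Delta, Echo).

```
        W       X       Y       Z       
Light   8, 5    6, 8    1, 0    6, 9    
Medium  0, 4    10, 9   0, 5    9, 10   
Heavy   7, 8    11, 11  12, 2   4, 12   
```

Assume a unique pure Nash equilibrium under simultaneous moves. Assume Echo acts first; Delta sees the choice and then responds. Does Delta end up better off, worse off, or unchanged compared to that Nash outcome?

better off

Solve by backward induction (Echo leads).
- W → Delta plays Light (best of 8, 0, 7); Echo gets 5.
- X → Delta plays Heavy (best of 6, 10, 11); Echo gets 11.
- Y → Delta plays Heavy (best of 1, 0, 12); Echo gets 2.
- Z → Delta plays Medium (best of 6, 9, 4); Echo gets 10.
Among 5, 11, 2, 10, the best is 11 at X. Subgame-perfect outcome: (Heavy, X) with payoffs (11, 11).
Now find the simultaneous Nash equilibrium.
Delta's best replies: W→Light; X→Heavy; Y→Heavy; Z→Medium.
Echo's best replies: Light→Z; Medium→Z; Heavy→Z.
Only (Medium, Z) has each player best-responding; Nash payoffs (9, 10).
Delta earns 11 sequentially versus 9 at the Nash outcome: better off.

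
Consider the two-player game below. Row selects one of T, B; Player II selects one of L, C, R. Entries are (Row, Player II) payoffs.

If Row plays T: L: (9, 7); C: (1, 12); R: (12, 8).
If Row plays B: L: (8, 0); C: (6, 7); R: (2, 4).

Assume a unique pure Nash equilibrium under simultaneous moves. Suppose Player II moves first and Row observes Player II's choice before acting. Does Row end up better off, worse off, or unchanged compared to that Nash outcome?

Work backward from Row's decision.
- L: Row compares 9, 8 and picks T; Player II would get 7.
- C: Row compares 1, 6 and picks B; Player II would get 7.
- R: Row compares 12, 2 and picks T; Player II would get 8.
Among 7, 7, 8, the best is 8 at R. Subgame-perfect outcome: (T, R) with payoffs (12, 8).
For the simultaneous game, intersect best replies.
Row's best replies: L→T; C→B; R→T.
Player II's best replies: T→C; B→C.
Only (B, C) has each player best-responding; Nash payoffs (6, 7).
Row earns 12 sequentially versus 6 at the Nash outcome: better off.

better off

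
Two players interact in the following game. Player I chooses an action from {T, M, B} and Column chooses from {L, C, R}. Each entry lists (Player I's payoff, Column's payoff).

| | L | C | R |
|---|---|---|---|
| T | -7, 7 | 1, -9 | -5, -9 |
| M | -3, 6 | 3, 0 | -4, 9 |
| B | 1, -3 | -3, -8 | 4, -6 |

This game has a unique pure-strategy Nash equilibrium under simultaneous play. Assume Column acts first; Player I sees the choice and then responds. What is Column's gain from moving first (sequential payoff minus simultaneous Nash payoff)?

Backward induction with Column moving first.
- L: BR = B, leader payoff -3.
- C: BR = M, leader payoff 0.
- R: BR = B, leader payoff -6.
Among -3, 0, -6, the best is 0 at C. Subgame-perfect outcome: (M, C) with payoffs (3, 0).
For the simultaneous game, intersect best replies.
Player I's best replies: L→B; C→M; R→B.
Column's best replies: T→L; M→R; B→L.
Only (B, L) has each player best-responding; Nash payoffs (1, -3).
Column's commitment gain: 0 − -3 = 3.

3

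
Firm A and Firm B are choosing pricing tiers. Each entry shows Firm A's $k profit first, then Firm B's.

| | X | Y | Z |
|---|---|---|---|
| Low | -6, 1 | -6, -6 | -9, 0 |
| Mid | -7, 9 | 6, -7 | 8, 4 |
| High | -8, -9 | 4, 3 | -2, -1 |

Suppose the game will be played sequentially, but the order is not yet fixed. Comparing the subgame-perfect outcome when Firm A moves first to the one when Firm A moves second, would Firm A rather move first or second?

If Firm A leads: Firm B's best replies are Low→X, Mid→X, High→Y; Firm A's induced payoffs -6, -7, 4; outcome (High, Y), payoffs (4, 3).
If Firm B leads: Firm A's best replies are X→Low, Y→Mid, Z→Mid; Firm B's induced payoffs 1, -7, 4; outcome (Mid, Z), payoffs (8, 4).
Firm A gets 4 moving first and 8 moving second, so Firm A prefers to move second.

second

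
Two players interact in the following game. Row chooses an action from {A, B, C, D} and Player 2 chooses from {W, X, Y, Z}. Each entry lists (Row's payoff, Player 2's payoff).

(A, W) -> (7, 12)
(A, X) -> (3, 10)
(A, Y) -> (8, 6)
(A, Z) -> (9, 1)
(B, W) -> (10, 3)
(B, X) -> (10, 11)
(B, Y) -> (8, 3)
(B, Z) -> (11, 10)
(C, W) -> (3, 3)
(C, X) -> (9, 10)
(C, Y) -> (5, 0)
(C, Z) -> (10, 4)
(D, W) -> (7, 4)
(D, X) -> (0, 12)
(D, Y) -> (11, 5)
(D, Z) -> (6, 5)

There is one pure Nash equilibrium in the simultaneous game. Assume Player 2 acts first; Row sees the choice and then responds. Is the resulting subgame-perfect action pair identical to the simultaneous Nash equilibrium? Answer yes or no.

Row best-responds to each possible Player 2 move:
- W: Row compares 7, 10, 3, 7 and picks B; Player 2 would get 3.
- X: Row compares 3, 10, 9, 0 and picks B; Player 2 would get 11.
- Y: Row compares 8, 8, 5, 11 and picks D; Player 2 would get 5.
- Z: Row compares 9, 11, 10, 6 and picks B; Player 2 would get 10.
Maximizing over 3, 11, 5, 10, Player 2 chooses X. Subgame-perfect outcome: (B, X) with payoffs (10, 11).
Now find the simultaneous Nash equilibrium.
Row's best replies: W→B; X→B; Y→D; Z→B.
Player 2's best replies: A→W; B→X; C→X; D→X.
The unique mutual best reply is (B, X), giving (10, 11).
Sequential outcome (B, X) coincides with the Nash profile (B, X).

yes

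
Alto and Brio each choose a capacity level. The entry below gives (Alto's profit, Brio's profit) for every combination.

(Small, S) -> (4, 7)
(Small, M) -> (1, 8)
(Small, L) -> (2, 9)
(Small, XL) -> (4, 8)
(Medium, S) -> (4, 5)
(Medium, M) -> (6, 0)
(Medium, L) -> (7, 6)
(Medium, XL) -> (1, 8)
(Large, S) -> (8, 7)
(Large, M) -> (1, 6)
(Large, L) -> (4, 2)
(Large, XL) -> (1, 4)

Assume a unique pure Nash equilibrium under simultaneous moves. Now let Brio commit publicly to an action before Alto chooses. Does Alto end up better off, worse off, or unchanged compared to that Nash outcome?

Work backward from Alto's decision.
- S: BR = Large, leader payoff 7.
- M: BR = Medium, leader payoff 0.
- L: BR = Medium, leader payoff 6.
- XL: BR = Small, leader payoff 8.
Among 7, 0, 6, 8, the best is 8 at XL. Subgame-perfect outcome: (Small, XL) with payoffs (4, 8).
Now find the simultaneous Nash equilibrium.
Alto's best replies: S→Large; M→Medium; L→Medium; XL→Small.
Brio's best replies: Small→L; Medium→XL; Large→S.
The unique mutual best reply is (Large, S), giving (8, 7).
Alto earns 4 sequentially versus 8 at the Nash outcome: worse off.

worse off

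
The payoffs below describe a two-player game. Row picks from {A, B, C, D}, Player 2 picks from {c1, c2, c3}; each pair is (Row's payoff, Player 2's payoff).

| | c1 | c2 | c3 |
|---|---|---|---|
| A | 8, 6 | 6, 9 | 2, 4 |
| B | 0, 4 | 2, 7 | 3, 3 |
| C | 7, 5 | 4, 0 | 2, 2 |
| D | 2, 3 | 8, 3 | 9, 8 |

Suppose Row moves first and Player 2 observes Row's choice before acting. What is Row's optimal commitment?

D

Player 2 best-responds to each possible Row move:
- A → Player 2 plays c2 (best of 6, 9, 4); Row gets 6.
- B → Player 2 plays c2 (best of 4, 7, 3); Row gets 2.
- C → Player 2 plays c1 (best of 5, 0, 2); Row gets 7.
- D → Player 2 plays c3 (best of 3, 3, 8); Row gets 9.
Row's induced payoffs are 6, 2, 7, 9, so Row commits to D. Subgame-perfect outcome: (D, c3) with payoffs (9, 8).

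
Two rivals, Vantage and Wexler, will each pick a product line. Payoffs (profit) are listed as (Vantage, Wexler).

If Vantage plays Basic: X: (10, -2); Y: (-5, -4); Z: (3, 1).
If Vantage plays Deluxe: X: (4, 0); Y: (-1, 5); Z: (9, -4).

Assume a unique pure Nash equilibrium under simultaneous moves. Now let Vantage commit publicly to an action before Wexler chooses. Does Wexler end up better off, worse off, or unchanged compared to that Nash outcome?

Backward induction with Vantage moving first.
- Basic → Wexler plays Z (best of -2, -4, 1); Vantage gets 3.
- Deluxe → Wexler plays Y (best of 0, 5, -4); Vantage gets -1.
Among 3, -1, the best is 3 at Basic. Subgame-perfect outcome: (Basic, Z) with payoffs (3, 1).
For the simultaneous game, intersect best replies.
Vantage's best replies: X→Basic; Y→Deluxe; Z→Deluxe.
Wexler's best replies: Basic→Z; Deluxe→Y.
Only (Deluxe, Y) has each player best-responding; Nash payoffs (-1, 5).
Wexler earns 1 sequentially versus 5 at the Nash outcome: worse off.

worse off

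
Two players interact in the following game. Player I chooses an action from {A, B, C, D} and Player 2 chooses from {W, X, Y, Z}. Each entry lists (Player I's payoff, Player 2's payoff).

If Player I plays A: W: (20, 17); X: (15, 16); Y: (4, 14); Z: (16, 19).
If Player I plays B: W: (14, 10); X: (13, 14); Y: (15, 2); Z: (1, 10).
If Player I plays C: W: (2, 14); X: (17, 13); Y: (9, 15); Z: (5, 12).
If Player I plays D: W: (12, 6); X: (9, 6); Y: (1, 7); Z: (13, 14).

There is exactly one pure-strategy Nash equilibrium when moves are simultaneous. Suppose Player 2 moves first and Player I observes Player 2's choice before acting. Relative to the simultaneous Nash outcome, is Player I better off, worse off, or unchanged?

unchanged

Player I best-responds to each possible Player 2 move:
- W: Player I compares 20, 14, 2, 12 and picks A; Player 2 would get 17.
- X: Player I compares 15, 13, 17, 9 and picks C; Player 2 would get 13.
- Y: Player I compares 4, 15, 9, 1 and picks B; Player 2 would get 2.
- Z: Player I compares 16, 1, 5, 13 and picks A; Player 2 would get 19.
Among 17, 13, 2, 19, the best is 19 at Z. Subgame-perfect outcome: (A, Z) with payoffs (16, 19).
Now find the simultaneous Nash equilibrium.
Player I's best replies: W→A; X→C; Y→B; Z→A.
Player 2's best replies: A→Z; B→X; C→Y; D→Z.
Only (A, Z) has each player best-responding; Nash payoffs (16, 19).
Player I earns 16 sequentially versus 16 at the Nash outcome: unchanged.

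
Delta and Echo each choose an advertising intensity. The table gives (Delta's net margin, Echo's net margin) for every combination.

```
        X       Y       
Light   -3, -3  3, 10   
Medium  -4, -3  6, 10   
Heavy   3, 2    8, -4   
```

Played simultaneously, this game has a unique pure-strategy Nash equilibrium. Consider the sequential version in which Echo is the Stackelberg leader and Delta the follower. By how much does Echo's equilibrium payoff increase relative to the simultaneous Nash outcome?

0

Solve by backward induction (Echo leads).
- X → Delta plays Heavy (best of -3, -4, 3); Echo gets 2.
- Y → Delta plays Heavy (best of 3, 6, 8); Echo gets -4.
Echo's induced payoffs are 2, -4, so Echo commits to X. Subgame-perfect outcome: (Heavy, X) with payoffs (3, 2).
For the simultaneous game, intersect best replies.
Delta's best replies: X→Heavy; Y→Heavy.
Echo's best replies: Light→Y; Medium→Y; Heavy→X.
The unique mutual best reply is (Heavy, X), giving (3, 2).
Echo's commitment gain: 2 − 2 = 0.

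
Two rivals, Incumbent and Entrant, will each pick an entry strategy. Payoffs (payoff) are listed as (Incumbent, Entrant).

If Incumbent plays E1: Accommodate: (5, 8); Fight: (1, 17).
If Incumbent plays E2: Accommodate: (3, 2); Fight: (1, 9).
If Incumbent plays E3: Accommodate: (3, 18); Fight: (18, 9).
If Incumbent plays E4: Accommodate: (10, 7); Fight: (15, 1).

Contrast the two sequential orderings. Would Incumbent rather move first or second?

If Incumbent leads: Entrant's best replies are E1→Fight, E2→Fight, E3→Accommodate, E4→Accommodate; Incumbent's induced payoffs 1, 1, 3, 10; outcome (E4, Accommodate), payoffs (10, 7).
If Entrant leads: Incumbent's best replies are Accommodate→E4, Fight→E3; Entrant's induced payoffs 7, 9; outcome (E3, Fight), payoffs (18, 9).
Incumbent gets 10 moving first and 18 moving second, so Incumbent prefers to move second.

second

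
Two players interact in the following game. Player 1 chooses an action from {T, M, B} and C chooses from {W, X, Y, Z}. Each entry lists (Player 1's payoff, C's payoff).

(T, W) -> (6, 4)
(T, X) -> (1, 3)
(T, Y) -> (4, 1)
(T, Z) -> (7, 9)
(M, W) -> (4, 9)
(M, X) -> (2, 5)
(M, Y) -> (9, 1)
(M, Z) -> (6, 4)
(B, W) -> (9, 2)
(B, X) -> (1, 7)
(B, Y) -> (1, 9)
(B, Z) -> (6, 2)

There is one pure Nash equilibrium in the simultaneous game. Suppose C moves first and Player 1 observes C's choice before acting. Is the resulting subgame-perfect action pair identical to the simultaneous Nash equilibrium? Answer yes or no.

yes

Work backward from Player 1's decision.
- W: Player 1 compares 6, 4, 9 and picks B; C would get 2.
- X: Player 1 compares 1, 2, 1 and picks M; C would get 5.
- Y: Player 1 compares 4, 9, 1 and picks M; C would get 1.
- Z: Player 1 compares 7, 6, 6 and picks T; C would get 9.
Maximizing over 2, 5, 1, 9, C chooses Z. Subgame-perfect outcome: (T, Z) with payoffs (7, 9).
Under simultaneous play:
Player 1's best replies: W→B; X→M; Y→M; Z→T.
C's best replies: T→Z; M→W; B→Y.
Only (T, Z) has each player best-responding; Nash payoffs (7, 9).
Sequential outcome (T, Z) coincides with the Nash profile (T, Z).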